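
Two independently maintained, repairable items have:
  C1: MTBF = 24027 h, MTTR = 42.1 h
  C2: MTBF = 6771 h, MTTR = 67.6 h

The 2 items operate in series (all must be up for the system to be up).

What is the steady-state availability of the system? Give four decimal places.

A(C1) = MTBF/(MTBF+MTTR) = 24027/(24027+42.1) = 0.998251
A(C2) = MTBF/(MTBF+MTTR) = 6771/(6771+67.6) = 0.990115
Series availability: 0.998251 × 0.990115 = 0.9884

0.9884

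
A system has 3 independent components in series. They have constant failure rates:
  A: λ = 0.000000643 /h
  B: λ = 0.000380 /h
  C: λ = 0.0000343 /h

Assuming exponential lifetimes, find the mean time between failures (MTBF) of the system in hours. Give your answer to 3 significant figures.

2410

Series of exponential components: λ_sys = Σ λ_i
λ_sys = 0.000000643 + 0.000380 + 0.0000343 = 4.1494e-04 /h
MTBF = 1 / λ_sys = 2410 h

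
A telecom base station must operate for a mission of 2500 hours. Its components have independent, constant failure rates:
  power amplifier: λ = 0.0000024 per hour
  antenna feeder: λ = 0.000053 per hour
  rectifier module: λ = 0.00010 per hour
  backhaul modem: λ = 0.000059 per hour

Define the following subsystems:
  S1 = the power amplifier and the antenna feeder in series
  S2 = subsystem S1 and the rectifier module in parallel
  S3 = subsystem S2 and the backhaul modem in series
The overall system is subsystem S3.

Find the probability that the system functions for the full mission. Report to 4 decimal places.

R(power amplifier) = exp(−0.0000024 × 2500) = 0.994018
R(antenna feeder) = exp(−0.000053 × 2500) = 0.875903
R(rectifier module) = exp(−0.00010 × 2500) = 0.778801
R(backhaul modem) = exp(−0.000059 × 2500) = 0.862862
Series (power amplifier and antenna feeder): 0.994018 × 0.875903 = 0.870663
Parallel ([0.870663] and rectifier module): 1 − (1 − 0.870663)(1 − 0.778801) = 0.971391
Series ([0.971391] and backhaul modem): 0.971391 × 0.862862 = 0.8382

0.8382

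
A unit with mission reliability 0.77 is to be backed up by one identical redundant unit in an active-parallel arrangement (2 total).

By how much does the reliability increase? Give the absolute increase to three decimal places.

0.177

R_before = 0.77
R_after = 1 − (1 − 0.77)^2 = 0.947
ΔR = 0.947 − 0.77 = 0.177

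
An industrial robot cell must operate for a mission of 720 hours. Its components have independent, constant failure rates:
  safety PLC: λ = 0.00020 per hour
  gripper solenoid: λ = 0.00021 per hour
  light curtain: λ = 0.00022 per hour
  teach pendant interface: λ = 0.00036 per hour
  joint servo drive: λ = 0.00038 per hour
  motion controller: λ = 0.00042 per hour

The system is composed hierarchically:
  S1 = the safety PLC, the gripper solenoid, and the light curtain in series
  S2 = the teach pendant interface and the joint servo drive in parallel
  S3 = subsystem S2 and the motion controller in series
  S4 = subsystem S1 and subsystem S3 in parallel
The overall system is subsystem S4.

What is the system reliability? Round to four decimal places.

R(safety PLC) = exp(−0.00020 × 720) = 0.865888
R(gripper solenoid) = exp(−0.00021 × 720) = 0.859676
R(light curtain) = exp(−0.00022 × 720) = 0.853508
R(teach pendant interface) = exp(−0.00036 × 720) = 0.771669
R(joint servo drive) = exp(−0.00038 × 720) = 0.760636
R(motion controller) = exp(−0.00042 × 720) = 0.739042
Series (safety PLC, gripper solenoid, and light curtain): 0.865888 × 0.859676 × 0.853508 = 0.635337
Parallel (teach pendant interface and joint servo drive): 1 − (1 − 0.771669)(1 − 0.760636) = 0.945346
Series ([0.945346] and motion controller): 0.945346 × 0.739042 = 0.698650
Parallel ([0.635337] and [0.698650]): 1 − (1 − 0.635337)(1 − 0.698650) = 0.8901

0.8901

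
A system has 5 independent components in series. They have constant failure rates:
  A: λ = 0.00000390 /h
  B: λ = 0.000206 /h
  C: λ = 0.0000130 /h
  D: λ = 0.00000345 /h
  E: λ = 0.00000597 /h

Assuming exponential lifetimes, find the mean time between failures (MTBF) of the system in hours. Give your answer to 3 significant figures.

4300

Series of exponential components: λ_sys = Σ λ_i
λ_sys = 0.00000390 + 0.000206 + 0.0000130 + 0.00000345 + 0.00000597 = 2.3232e-04 /h
MTBF = 1 / λ_sys = 4300 h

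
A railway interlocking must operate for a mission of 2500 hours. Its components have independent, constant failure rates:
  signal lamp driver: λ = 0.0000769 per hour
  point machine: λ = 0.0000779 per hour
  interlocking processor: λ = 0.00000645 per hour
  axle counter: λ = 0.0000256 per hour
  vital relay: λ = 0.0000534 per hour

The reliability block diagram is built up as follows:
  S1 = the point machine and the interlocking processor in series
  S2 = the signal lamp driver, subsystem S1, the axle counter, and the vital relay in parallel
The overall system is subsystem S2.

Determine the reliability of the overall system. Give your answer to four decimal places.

0.9997

R(signal lamp driver) = exp(−0.0000769 × 2500) = 0.825101
R(point machine) = exp(−0.0000779 × 2500) = 0.823040
R(interlocking processor) = exp(−0.00000645 × 2500) = 0.984004
R(axle counter) = exp(−0.0000256 × 2500) = 0.938005
R(vital relay) = exp(−0.0000534 × 2500) = 0.875027
Series (point machine and interlocking processor): 0.823040 × 0.984004 = 0.809875
Parallel (signal lamp driver, [0.809875], axle counter, and vital relay): 1 − (1 − 0.825101)(1 − 0.809875)(1 − 0.938005)(1 − 0.875027) = 0.9997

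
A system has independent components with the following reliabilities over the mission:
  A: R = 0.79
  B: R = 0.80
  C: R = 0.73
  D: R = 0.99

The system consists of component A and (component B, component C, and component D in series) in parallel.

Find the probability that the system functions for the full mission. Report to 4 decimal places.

0.9114

Series (B, C, and D): 0.800000 × 0.730000 × 0.990000 = 0.578160
Parallel (A and [0.578160]): 1 − (1 − 0.790000)(1 − 0.578160) = 0.9114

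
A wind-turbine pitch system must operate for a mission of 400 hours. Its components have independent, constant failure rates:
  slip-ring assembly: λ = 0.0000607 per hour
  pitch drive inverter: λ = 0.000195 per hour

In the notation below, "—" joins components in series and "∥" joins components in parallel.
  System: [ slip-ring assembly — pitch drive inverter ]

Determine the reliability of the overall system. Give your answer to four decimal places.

R(slip-ring assembly) = exp(−0.0000607 × 400) = 0.976012
R(pitch drive inverter) = exp(−0.000195 × 400) = 0.924964
Series (slip-ring assembly and pitch drive inverter): 0.976012 × 0.924964 = 0.9028

0.9028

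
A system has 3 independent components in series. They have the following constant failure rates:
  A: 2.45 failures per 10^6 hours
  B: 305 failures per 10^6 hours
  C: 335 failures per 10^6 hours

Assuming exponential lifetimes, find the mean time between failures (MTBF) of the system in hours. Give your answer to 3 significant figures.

1560

Series of exponential components: λ_sys = Σ λ_i
λ_sys = 0.00000245 + 0.000305 + 0.000335 = 6.4245e-04 /h
MTBF = 1 / λ_sys = 1560 h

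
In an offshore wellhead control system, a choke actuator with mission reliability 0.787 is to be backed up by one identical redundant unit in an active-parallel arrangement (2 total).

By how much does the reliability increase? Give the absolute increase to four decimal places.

R_before = 0.787
R_after = 1 − (1 − 0.787)^2 = 0.9546
ΔR = 0.9546 − 0.787 = 0.1676

0.1676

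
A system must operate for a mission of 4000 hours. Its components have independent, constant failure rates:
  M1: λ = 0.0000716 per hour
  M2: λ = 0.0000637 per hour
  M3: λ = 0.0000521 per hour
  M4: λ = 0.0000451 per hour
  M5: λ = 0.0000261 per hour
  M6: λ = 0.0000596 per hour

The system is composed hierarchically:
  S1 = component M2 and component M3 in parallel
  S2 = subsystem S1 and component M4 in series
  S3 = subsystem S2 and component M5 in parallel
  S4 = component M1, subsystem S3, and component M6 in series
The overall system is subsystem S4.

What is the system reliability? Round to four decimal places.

0.5799

R(M1) = exp(−0.0000716 × 4000) = 0.750962
R(M2) = exp(−0.0000637 × 4000) = 0.775071
R(M3) = exp(−0.0000521 × 4000) = 0.811882
R(M4) = exp(−0.0000451 × 4000) = 0.834936
R(M5) = exp(−0.0000261 × 4000) = 0.900865
R(M6) = exp(−0.0000596 × 4000) = 0.787887
Parallel (M2 and M3): 1 − (1 − 0.775071)(1 − 0.811882) = 0.957687
Series ([0.957687] and M4): 0.957687 × 0.834936 = 0.799607
Parallel ([0.799607] and M5): 1 − (1 − 0.799607)(1 − 0.900865) = 0.980134
Series (M1, [0.980134], and M6): 0.750962 × 0.980134 × 0.787887 = 0.5799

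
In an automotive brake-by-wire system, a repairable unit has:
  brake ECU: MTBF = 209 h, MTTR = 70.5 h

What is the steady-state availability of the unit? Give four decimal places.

0.7478

A(brake ECU) = MTBF/(MTBF+MTTR) = 209/(209+70.5) = 0.7478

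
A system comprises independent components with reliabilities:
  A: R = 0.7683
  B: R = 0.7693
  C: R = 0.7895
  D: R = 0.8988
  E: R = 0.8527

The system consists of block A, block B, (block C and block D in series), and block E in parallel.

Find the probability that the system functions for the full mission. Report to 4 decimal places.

Series (C and D): 0.789500 × 0.898800 = 0.709603
Parallel (A, B, [0.709603], and E): 1 − (1 − 0.768300)(1 − 0.769300)(1 − 0.709603)(1 − 0.852700) = 0.9977

0.9977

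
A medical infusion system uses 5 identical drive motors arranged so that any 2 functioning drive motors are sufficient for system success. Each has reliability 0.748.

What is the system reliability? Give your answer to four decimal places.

0.9839

R = Σ_{i=2}^{5} C(5,i) p^i (1−p)^{5−i} with p = 0.748
C(5,2)·0.748^2·0.252^3 = 0.089537
C(5,3)·0.748^3·0.252^2 = 0.265770
C(5,4)·0.748^4·0.252^1 = 0.394436
C(5,5)·0.748^5·0.252^0 = 0.234157
Sum = 0.9839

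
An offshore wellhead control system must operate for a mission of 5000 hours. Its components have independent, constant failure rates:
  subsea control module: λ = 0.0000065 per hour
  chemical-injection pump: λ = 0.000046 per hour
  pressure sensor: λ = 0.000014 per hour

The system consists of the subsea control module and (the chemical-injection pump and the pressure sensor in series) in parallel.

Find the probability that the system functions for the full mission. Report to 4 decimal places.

R(subsea control module) = exp(−0.0000065 × 5000) = 0.968022
R(chemical-injection pump) = exp(−0.000046 × 5000) = 0.794534
R(pressure sensor) = exp(−0.000014 × 5000) = 0.932394
Series (chemical-injection pump and pressure sensor): 0.794534 × 0.932394 = 0.740819
Parallel (subsea control module and [0.740819]): 1 − (1 − 0.968022)(1 − 0.740819) = 0.9917

0.9917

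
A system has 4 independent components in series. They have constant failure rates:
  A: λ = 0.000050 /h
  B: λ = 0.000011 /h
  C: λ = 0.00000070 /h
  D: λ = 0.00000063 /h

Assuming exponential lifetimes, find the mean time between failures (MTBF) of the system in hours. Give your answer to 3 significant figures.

16000

Series of exponential components: λ_sys = Σ λ_i
λ_sys = 0.000050 + 0.000011 + 0.00000070 + 0.00000063 = 6.2330e-05 /h
MTBF = 1 / λ_sys = 16000 h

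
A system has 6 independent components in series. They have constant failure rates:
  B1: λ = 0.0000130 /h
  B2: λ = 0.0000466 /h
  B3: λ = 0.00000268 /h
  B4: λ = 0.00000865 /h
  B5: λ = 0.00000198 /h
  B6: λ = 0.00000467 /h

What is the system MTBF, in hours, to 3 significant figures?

Series of exponential components: λ_sys = Σ λ_i
λ_sys = 0.0000130 + 0.0000466 + 0.00000268 + 0.00000865 + 0.00000198 + 0.00000467 = 7.7580e-05 /h
MTBF = 1 / λ_sys = 12900 h

12900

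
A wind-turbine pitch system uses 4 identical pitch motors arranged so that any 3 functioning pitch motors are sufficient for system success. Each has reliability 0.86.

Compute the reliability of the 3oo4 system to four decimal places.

R = Σ_{i=3}^{4} C(4,i) p^i (1−p)^{4−i} with p = 0.86
C(4,3)·0.86^3·0.14^1 = 0.356191
C(4,4)·0.86^4·0.14^0 = 0.547008
Sum = 0.9032

0.9032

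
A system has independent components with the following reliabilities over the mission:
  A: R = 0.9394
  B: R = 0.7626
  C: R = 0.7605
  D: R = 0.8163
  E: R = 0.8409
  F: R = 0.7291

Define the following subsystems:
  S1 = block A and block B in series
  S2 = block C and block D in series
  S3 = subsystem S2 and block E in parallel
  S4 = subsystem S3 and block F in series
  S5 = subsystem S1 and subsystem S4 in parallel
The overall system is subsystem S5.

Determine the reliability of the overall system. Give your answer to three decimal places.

Series (A and B): 0.93940 × 0.76260 = 0.71639
Series (C and D): 0.76050 × 0.81630 = 0.62080
Parallel ([0.62080] and E): 1 − (1 − 0.62080)(1 − 0.84090) = 0.93967
Series ([0.93967] and F): 0.93967 × 0.72910 = 0.68511
Parallel ([0.71639] and [0.68511]): 1 − (1 − 0.71639)(1 − 0.68511) = 0.911

0.911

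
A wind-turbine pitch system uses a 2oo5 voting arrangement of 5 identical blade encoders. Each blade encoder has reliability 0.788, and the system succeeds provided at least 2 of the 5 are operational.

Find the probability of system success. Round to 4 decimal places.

R = Σ_{i=2}^{5} C(5,i) p^i (1−p)^{5−i} with p = 0.788
C(5,2)·0.788^2·0.212^3 = 0.059164
C(5,3)·0.788^3·0.212^2 = 0.219913
C(5,4)·0.788^4·0.212^1 = 0.408706
C(5,5)·0.788^5·0.212^0 = 0.303830
Sum = 0.9916

0.9916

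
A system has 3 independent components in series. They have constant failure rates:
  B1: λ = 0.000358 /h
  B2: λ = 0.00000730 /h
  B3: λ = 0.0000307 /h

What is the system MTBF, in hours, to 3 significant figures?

2530

Series of exponential components: λ_sys = Σ λ_i
λ_sys = 0.000358 + 0.00000730 + 0.0000307 = 3.9600e-04 /h
MTBF = 1 / λ_sys = 2530 h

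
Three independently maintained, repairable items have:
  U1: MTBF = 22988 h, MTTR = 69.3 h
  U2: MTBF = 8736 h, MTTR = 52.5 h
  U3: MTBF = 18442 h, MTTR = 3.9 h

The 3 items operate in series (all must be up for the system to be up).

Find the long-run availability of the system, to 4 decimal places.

0.9908

A(U1) = MTBF/(MTBF+MTTR) = 22988/(22988+69.3) = 0.996994
A(U2) = MTBF/(MTBF+MTTR) = 8736/(8736+52.5) = 0.994026
A(U3) = MTBF/(MTBF+MTTR) = 18442/(18442+3.9) = 0.999789
Series availability: 0.996994 × 0.994026 × 0.999789 = 0.9908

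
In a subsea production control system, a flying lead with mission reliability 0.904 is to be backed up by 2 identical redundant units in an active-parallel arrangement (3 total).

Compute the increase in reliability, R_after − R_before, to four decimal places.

R_before = 0.904
R_after = 1 − (1 − 0.904)^3 = 0.9991
ΔR = 0.9991 − 0.904 = 0.0951

0.0951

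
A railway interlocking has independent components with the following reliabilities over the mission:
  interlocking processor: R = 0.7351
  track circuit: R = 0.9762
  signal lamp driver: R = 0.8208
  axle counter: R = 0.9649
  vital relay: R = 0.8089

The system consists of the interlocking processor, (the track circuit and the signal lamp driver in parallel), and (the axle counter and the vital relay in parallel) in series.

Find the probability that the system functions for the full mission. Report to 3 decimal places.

0.727

Parallel (track circuit and signal lamp driver): 1 − (1 − 0.97620)(1 − 0.82080) = 0.99574
Parallel (axle counter and vital relay): 1 − (1 − 0.96490)(1 − 0.80890) = 0.99329
Series (interlocking processor, [0.99574], and [0.99329]): 0.73510 × 0.99574 × 0.99329 = 0.727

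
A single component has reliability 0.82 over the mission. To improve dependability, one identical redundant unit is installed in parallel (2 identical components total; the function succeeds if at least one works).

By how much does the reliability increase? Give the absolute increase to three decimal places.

0.148

R_before = 0.82
R_after = 1 − (1 − 0.82)^2 = 0.968
ΔR = 0.968 − 0.82 = 0.148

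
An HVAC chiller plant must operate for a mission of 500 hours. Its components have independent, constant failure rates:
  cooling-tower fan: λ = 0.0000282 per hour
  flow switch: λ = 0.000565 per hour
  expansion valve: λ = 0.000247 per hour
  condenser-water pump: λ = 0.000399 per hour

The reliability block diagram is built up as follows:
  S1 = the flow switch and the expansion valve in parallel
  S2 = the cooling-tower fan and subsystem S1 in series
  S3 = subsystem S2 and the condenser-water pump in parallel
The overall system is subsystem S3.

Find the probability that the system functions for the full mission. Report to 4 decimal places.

0.9924

R(cooling-tower fan) = exp(−0.0000282 × 500) = 0.985999
R(flow switch) = exp(−0.000565 × 500) = 0.753897
R(expansion valve) = exp(−0.000247 × 500) = 0.883822
R(condenser-water pump) = exp(−0.000399 × 500) = 0.819140
Parallel (flow switch and expansion valve): 1 − (1 − 0.753897)(1 − 0.883822) = 0.971408
Series (cooling-tower fan and [0.971408]): 0.985999 × 0.971408 = 0.957807
Parallel ([0.957807] and condenser-water pump): 1 − (1 − 0.957807)(1 − 0.819140) = 0.9924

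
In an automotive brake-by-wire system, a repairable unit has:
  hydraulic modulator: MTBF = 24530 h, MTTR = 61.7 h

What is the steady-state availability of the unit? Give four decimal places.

0.9975

A(hydraulic modulator) = MTBF/(MTBF+MTTR) = 24530/(24530+61.7) = 0.9975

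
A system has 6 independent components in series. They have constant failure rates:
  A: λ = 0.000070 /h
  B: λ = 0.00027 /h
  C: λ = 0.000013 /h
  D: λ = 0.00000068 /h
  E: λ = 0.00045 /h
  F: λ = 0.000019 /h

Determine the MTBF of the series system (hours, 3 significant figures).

Series of exponential components: λ_sys = Σ λ_i
λ_sys = 0.000070 + 0.00027 + 0.000013 + 0.00000068 + 0.00045 + 0.000019 = 8.2268e-04 /h
MTBF = 1 / λ_sys = 1220 h

1220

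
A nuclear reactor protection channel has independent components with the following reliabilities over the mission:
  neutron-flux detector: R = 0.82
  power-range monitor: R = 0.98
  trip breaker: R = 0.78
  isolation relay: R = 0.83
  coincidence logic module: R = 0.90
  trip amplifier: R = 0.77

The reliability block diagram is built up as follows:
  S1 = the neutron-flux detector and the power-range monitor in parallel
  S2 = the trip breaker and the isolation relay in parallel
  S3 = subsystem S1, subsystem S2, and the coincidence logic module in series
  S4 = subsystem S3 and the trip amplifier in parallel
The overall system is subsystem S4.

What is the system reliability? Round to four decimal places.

0.9685

Parallel (neutron-flux detector and power-range monitor): 1 − (1 − 0.820000)(1 − 0.980000) = 0.996400
Parallel (trip breaker and isolation relay): 1 − (1 − 0.780000)(1 − 0.830000) = 0.962600
Series ([0.996400], [0.962600], and coincidence logic module): 0.996400 × 0.962600 × 0.900000 = 0.863221
Parallel ([0.863221] and trip amplifier): 1 − (1 − 0.863221)(1 − 0.770000) = 0.9685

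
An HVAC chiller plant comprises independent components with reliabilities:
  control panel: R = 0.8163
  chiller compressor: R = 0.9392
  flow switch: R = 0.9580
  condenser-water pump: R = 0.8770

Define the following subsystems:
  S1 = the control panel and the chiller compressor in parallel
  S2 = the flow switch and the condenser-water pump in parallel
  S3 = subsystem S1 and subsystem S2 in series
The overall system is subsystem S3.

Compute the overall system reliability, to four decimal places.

Parallel (control panel and chiller compressor): 1 − (1 − 0.816300)(1 − 0.939200) = 0.988831
Parallel (flow switch and condenser-water pump): 1 − (1 − 0.958000)(1 − 0.877000) = 0.994834
Series ([0.988831] and [0.994834]): 0.988831 × 0.994834 = 0.9837

0.9837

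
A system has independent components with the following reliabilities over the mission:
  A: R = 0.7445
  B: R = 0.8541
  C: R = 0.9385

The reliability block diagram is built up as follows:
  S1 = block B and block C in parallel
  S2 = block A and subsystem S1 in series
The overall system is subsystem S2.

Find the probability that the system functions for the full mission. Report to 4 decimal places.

Parallel (B and C): 1 − (1 − 0.854100)(1 − 0.938500) = 0.991027
Series (A and [0.991027]): 0.744500 × 0.991027 = 0.7378

0.7378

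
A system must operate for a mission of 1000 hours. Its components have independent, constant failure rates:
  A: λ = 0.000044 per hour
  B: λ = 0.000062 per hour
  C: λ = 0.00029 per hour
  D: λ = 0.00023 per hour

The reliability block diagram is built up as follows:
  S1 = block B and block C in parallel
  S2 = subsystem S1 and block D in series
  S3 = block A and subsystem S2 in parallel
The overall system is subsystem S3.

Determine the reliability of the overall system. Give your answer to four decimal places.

R(A) = exp(−0.000044 × 1000) = 0.956954
R(B) = exp(−0.000062 × 1000) = 0.939883
R(C) = exp(−0.00029 × 1000) = 0.748264
R(D) = exp(−0.00023 × 1000) = 0.794534
Parallel (B and C): 1 − (1 − 0.939883)(1 − 0.748264) = 0.984866
Series ([0.984866] and D): 0.984866 × 0.794534 = 0.782510
Parallel (A and [0.782510]): 1 − (1 − 0.956954)(1 − 0.782510) = 0.9906

0.9906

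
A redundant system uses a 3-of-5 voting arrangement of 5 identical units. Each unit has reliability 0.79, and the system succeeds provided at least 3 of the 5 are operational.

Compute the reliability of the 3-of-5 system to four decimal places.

R = Σ_{i=3}^{5} C(5,i) p^i (1−p)^{5−i} with p = 0.79
C(5,3)·0.79^3·0.21^2 = 0.217430
C(5,4)·0.79^4·0.21^1 = 0.408976
C(5,5)·0.79^5·0.21^0 = 0.307706
Sum = 0.9341

0.9341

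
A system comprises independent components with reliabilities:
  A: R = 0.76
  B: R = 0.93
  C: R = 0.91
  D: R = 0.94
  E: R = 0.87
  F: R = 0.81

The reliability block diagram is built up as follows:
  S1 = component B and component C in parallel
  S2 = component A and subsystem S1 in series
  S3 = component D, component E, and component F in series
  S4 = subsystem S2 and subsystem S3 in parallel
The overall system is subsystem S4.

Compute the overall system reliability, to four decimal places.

Parallel (B and C): 1 − (1 − 0.930000)(1 − 0.910000) = 0.993700
Series (A and [0.993700]): 0.760000 × 0.993700 = 0.755212
Series (D, E, and F): 0.940000 × 0.870000 × 0.810000 = 0.662418
Parallel ([0.755212] and [0.662418]): 1 − (1 − 0.755212)(1 − 0.662418) = 0.9174

0.9174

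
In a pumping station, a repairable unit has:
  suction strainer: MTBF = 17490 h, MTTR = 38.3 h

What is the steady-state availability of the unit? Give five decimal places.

A(suction strainer) = MTBF/(MTBF+MTTR) = 17490/(17490+38.3) = 0.99781

0.99781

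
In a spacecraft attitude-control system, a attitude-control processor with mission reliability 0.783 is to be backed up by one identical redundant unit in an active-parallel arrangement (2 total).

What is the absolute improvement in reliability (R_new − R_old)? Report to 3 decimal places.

0.170

R_before = 0.783
R_after = 1 − (1 − 0.783)^2 = 0.953
ΔR = 0.953 − 0.783 = 0.170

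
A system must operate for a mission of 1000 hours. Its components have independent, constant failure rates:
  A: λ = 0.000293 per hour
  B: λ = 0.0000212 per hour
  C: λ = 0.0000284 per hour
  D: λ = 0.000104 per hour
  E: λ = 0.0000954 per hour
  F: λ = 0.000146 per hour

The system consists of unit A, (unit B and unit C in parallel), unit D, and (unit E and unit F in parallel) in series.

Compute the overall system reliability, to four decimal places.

R(A) = exp(−0.000293 × 1000) = 0.746022
R(B) = exp(−0.0000212 × 1000) = 0.979023
R(C) = exp(−0.0000284 × 1000) = 0.971999
R(D) = exp(−0.000104 × 1000) = 0.901225
R(E) = exp(−0.0000954 × 1000) = 0.909009
R(F) = exp(−0.000146 × 1000) = 0.864158
Parallel (B and C): 1 − (1 − 0.979023)(1 − 0.971999) = 0.999413
Parallel (E and F): 1 − (1 − 0.909009)(1 − 0.864158) = 0.987640
Series (A, [0.999413], D, and [0.987640]): 0.746022 × 0.999413 × 0.901225 × 0.987640 = 0.6636

0.6636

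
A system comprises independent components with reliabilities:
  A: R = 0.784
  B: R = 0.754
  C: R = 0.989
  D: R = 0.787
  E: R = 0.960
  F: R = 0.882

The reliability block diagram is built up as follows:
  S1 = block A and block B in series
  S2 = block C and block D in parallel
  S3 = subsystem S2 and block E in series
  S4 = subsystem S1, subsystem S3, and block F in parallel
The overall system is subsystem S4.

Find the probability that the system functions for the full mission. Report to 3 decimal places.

0.998

Series (A and B): 0.78400 × 0.75400 = 0.59114
Parallel (C and D): 1 − (1 − 0.98900)(1 − 0.78700) = 0.99766
Series ([0.99766] and E): 0.99766 × 0.96000 = 0.95775
Parallel ([0.59114], [0.95775], and F): 1 − (1 − 0.59114)(1 − 0.95775)(1 − 0.88200) = 0.998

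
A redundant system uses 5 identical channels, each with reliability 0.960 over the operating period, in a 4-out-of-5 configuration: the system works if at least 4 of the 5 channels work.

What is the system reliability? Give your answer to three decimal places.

0.985

R = Σ_{i=4}^{5} C(5,i) p^i (1−p)^{5−i} with p = 0.960
C(5,4)·0.960^4·0.040^1 = 0.16987
C(5,5)·0.960^5·0.040^0 = 0.81537
Sum = 0.985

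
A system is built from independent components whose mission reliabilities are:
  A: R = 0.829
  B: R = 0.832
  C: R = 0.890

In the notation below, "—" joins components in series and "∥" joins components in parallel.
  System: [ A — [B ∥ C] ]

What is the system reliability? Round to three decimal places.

Parallel (B and C): 1 − (1 − 0.83200)(1 − 0.89000) = 0.98152
Series (A and [0.98152]): 0.82900 × 0.98152 = 0.814

0.814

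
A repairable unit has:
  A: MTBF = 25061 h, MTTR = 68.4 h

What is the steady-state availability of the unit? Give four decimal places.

0.9973

A(A) = MTBF/(MTBF+MTTR) = 25061/(25061+68.4) = 0.9973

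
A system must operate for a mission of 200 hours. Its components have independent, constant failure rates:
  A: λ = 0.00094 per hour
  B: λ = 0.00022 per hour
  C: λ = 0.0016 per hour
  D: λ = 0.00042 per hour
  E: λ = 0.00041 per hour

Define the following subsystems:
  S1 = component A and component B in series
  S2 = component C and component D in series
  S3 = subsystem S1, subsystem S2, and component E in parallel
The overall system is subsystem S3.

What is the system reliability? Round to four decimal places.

R(A) = exp(−0.00094 × 200) = 0.828615
R(B) = exp(−0.00022 × 200) = 0.956954
R(C) = exp(−0.0016 × 200) = 0.726149
R(D) = exp(−0.00042 × 200) = 0.919431
R(E) = exp(−0.00041 × 200) = 0.921272
Series (A and B): 0.828615 × 0.956954 = 0.792946
Series (C and D): 0.726149 × 0.919431 = 0.667644
Parallel ([0.792946], [0.667644], and E): 1 − (1 − 0.792946)(1 − 0.667644)(1 − 0.921272) = 0.9946

0.9946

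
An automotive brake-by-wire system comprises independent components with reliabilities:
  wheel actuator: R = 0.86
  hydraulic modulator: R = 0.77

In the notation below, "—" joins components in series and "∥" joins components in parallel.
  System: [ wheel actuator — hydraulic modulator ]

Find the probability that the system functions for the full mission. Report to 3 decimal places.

0.662

Series (wheel actuator and hydraulic modulator): 0.86000 × 0.77000 = 0.662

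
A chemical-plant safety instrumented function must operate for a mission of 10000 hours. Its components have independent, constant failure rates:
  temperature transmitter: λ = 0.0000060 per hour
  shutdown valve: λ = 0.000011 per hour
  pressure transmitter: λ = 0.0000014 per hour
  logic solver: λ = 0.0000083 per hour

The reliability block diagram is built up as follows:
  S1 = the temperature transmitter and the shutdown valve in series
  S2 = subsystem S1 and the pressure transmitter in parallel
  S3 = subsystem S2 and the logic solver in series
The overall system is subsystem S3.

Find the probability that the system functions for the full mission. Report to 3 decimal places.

R(temperature transmitter) = exp(−0.0000060 × 10000) = 0.94176
R(shutdown valve) = exp(−0.000011 × 10000) = 0.89583
R(pressure transmitter) = exp(−0.0000014 × 10000) = 0.98610
R(logic solver) = exp(−0.0000083 × 10000) = 0.92035
Series (temperature transmitter and shutdown valve): 0.94176 × 0.89583 = 0.84366
Parallel ([0.84366] and pressure transmitter): 1 − (1 − 0.84366)(1 − 0.98610) = 0.99783
Series ([0.99783] and logic solver): 0.99783 × 0.92035 = 0.918

0.918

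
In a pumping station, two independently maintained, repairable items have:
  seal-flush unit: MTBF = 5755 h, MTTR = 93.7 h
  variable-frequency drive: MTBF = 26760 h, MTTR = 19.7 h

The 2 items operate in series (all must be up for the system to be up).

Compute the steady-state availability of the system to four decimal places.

A(seal-flush unit) = MTBF/(MTBF+MTTR) = 5755/(5755+93.7) = 0.983979
A(variable-frequency drive) = MTBF/(MTBF+MTTR) = 26760/(26760+19.7) = 0.999264
Series availability: 0.983979 × 0.999264 = 0.9833

0.9833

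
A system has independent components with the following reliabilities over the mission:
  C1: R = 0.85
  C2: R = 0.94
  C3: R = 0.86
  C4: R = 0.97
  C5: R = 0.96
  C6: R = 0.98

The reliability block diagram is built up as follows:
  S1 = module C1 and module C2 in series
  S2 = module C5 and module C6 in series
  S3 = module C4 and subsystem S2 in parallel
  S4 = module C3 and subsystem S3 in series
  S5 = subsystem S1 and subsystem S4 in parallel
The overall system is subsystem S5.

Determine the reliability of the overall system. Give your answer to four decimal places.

0.9716

Series (C1 and C2): 0.850000 × 0.940000 = 0.799000
Series (C5 and C6): 0.960000 × 0.980000 = 0.940800
Parallel (C4 and [0.940800]): 1 − (1 − 0.970000)(1 − 0.940800) = 0.998224
Series (C3 and [0.998224]): 0.860000 × 0.998224 = 0.858473
Parallel ([0.799000] and [0.858473]): 1 − (1 − 0.799000)(1 − 0.858473) = 0.9716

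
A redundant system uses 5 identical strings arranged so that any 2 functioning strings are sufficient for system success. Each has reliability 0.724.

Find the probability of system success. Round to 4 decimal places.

R = Σ_{i=2}^{5} C(5,i) p^i (1−p)^{5−i} with p = 0.724
C(5,2)·0.724^2·0.276^3 = 0.110206
C(5,3)·0.724^3·0.276^2 = 0.289091
C(5,4)·0.724^4·0.276^1 = 0.379169
C(5,5)·0.724^5·0.276^0 = 0.198927
Sum = 0.9774

0.9774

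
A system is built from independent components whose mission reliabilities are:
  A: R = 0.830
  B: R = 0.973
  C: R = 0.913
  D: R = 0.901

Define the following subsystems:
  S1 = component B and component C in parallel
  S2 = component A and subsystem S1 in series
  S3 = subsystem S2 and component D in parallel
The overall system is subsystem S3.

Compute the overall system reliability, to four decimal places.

Parallel (B and C): 1 − (1 − 0.973000)(1 − 0.913000) = 0.997651
Series (A and [0.997651]): 0.830000 × 0.997651 = 0.828050
Parallel ([0.828050] and D): 1 − (1 − 0.828050)(1 − 0.901000) = 0.9830

0.9830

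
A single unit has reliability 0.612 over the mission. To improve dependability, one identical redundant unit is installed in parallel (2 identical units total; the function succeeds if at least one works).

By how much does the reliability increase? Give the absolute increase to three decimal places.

R_before = 0.612
R_after = 1 − (1 − 0.612)^2 = 0.849
ΔR = 0.849 − 0.612 = 0.237

0.237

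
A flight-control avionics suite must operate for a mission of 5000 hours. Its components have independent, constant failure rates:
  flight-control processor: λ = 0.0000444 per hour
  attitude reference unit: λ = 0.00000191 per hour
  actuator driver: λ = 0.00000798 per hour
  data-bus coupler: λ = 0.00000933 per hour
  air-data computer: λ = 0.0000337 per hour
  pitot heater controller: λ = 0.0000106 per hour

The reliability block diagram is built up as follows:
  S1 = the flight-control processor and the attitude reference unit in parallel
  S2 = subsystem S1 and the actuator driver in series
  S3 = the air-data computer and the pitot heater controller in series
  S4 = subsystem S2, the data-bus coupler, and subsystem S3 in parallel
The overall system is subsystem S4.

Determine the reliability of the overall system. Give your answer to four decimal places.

R(flight-control processor) = exp(−0.0000444 × 5000) = 0.800915
R(attitude reference unit) = exp(−0.00000191 × 5000) = 0.990495
R(actuator driver) = exp(−0.00000798 × 5000) = 0.960886
R(data-bus coupler) = exp(−0.00000933 × 5000) = 0.954421
R(air-data computer) = exp(−0.0000337 × 5000) = 0.844931
R(pitot heater controller) = exp(−0.0000106 × 5000) = 0.948380
Parallel (flight-control processor and attitude reference unit): 1 − (1 − 0.800915)(1 − 0.990495) = 0.998108
Series ([0.998108] and actuator driver): 0.998108 × 0.960886 = 0.959068
Series (air-data computer and pitot heater controller): 0.844931 × 0.948380 = 0.801316
Parallel ([0.959068], data-bus coupler, and [0.801316]): 1 − (1 − 0.959068)(1 − 0.954421)(1 − 0.801316) = 0.9996

0.9996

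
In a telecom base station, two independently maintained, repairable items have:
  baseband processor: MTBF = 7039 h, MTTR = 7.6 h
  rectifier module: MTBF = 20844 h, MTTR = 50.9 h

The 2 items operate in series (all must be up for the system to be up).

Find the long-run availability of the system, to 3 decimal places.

0.996

A(baseband processor) = MTBF/(MTBF+MTTR) = 7039/(7039+7.6) = 0.998921
A(rectifier module) = MTBF/(MTBF+MTTR) = 20844/(20844+50.9) = 0.997564
Series availability: 0.998921 × 0.997564 = 0.996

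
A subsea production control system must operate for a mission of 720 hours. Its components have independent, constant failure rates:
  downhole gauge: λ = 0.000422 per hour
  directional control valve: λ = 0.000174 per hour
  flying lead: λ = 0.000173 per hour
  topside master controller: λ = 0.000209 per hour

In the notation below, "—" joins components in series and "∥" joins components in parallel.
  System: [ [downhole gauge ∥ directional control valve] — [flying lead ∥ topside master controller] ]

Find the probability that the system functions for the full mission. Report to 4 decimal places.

R(downhole gauge) = exp(−0.000422 × 720) = 0.737979
R(directional control valve) = exp(−0.000174 × 720) = 0.882250
R(flying lead) = exp(−0.000173 × 720) = 0.882885
R(topside master controller) = exp(−0.000209 × 720) = 0.860295
Parallel (downhole gauge and directional control valve): 1 − (1 − 0.737979)(1 − 0.882250) = 0.969147
Parallel (flying lead and topside master controller): 1 − (1 − 0.882885)(1 − 0.860295) = 0.983638
Series ([0.969147] and [0.983638]): 0.969147 × 0.983638 = 0.9533

0.9533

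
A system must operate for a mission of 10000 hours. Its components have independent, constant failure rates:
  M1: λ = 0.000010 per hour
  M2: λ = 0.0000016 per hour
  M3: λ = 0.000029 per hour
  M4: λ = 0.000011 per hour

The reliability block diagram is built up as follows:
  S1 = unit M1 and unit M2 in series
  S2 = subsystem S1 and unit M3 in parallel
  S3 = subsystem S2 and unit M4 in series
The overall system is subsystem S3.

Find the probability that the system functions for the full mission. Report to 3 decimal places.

R(M1) = exp(−0.000010 × 10000) = 0.90484
R(M2) = exp(−0.0000016 × 10000) = 0.98413
R(M3) = exp(−0.000029 × 10000) = 0.74826
R(M4) = exp(−0.000011 × 10000) = 0.89583
Series (M1 and M2): 0.90484 × 0.98413 = 0.89048
Parallel ([0.89048] and M3): 1 − (1 − 0.89048)(1 − 0.74826) = 0.97243
Series ([0.97243] and M4): 0.97243 × 0.89583 = 0.871

0.871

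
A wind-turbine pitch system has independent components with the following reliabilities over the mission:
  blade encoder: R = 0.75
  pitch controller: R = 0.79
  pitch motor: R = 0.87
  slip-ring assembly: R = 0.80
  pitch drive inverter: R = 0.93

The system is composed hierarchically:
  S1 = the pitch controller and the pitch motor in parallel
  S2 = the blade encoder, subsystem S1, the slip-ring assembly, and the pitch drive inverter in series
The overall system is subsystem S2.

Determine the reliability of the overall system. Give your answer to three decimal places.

Parallel (pitch controller and pitch motor): 1 − (1 − 0.79000)(1 − 0.87000) = 0.97270
Series (blade encoder, [0.97270], slip-ring assembly, and pitch drive inverter): 0.75000 × 0.97270 × 0.80000 × 0.93000 = 0.543

0.543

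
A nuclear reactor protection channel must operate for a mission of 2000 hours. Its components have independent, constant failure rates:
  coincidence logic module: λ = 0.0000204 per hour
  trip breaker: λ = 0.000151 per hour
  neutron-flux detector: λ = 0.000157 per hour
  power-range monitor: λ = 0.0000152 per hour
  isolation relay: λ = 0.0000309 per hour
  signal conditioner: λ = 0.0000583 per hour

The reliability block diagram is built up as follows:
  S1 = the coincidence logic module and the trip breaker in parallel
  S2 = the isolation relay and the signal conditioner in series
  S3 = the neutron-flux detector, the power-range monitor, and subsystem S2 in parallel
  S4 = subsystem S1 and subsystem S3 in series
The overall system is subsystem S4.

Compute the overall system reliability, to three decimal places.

R(coincidence logic module) = exp(−0.0000204 × 2000) = 0.96002
R(trip breaker) = exp(−0.000151 × 2000) = 0.73934
R(neutron-flux detector) = exp(−0.000157 × 2000) = 0.73052
R(power-range monitor) = exp(−0.0000152 × 2000) = 0.97006
R(isolation relay) = exp(−0.0000309 × 2000) = 0.94007
R(signal conditioner) = exp(−0.0000583 × 2000) = 0.88994
Parallel (coincidence logic module and trip breaker): 1 − (1 − 0.96002)(1 − 0.73934) = 0.98958
Series (isolation relay and signal conditioner): 0.94007 × 0.88994 = 0.83661
Parallel (neutron-flux detector, power-range monitor, and [0.83661]): 1 − (1 − 0.73052)(1 − 0.97006)(1 − 0.83661) = 0.99868
Series ([0.98958] and [0.99868]): 0.98958 × 0.99868 = 0.988

0.988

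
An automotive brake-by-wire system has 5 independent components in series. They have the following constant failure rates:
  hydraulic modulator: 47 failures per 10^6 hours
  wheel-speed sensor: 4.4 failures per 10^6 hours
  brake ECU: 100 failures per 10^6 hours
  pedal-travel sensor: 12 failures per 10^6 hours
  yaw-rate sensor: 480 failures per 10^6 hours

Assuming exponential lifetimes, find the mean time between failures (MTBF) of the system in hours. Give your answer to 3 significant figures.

1550

Series of exponential components: λ_sys = Σ λ_i
λ_sys = 0.000047 + 0.0000044 + 0.00010 + 0.000012 + 0.00048 = 6.4340e-04 /h
MTBF = 1 / λ_sys = 1550 h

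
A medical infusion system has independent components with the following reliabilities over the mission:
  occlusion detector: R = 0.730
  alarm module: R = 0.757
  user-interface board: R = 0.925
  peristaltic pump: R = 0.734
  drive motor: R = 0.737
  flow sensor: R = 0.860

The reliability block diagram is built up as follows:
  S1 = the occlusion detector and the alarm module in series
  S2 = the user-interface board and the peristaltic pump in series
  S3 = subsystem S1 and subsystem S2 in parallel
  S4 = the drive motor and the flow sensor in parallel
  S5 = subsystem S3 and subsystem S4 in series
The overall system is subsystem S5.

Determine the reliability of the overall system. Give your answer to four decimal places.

0.8248

Series (occlusion detector and alarm module): 0.730000 × 0.757000 = 0.552610
Series (user-interface board and peristaltic pump): 0.925000 × 0.734000 = 0.678950
Parallel ([0.552610] and [0.678950]): 1 − (1 − 0.552610)(1 − 0.678950) = 0.856365
Parallel (drive motor and flow sensor): 1 − (1 − 0.737000)(1 − 0.860000) = 0.963180
Series ([0.856365] and [0.963180]): 0.856365 × 0.963180 = 0.8248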